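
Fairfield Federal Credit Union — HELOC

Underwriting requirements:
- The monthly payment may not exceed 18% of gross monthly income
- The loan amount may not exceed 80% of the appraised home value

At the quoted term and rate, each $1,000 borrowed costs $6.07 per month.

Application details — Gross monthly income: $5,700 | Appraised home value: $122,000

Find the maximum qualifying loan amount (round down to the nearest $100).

$97,600

Payment cap: 18% × $5,700 = $1,026/month.
At $6.07 per $1,000, that supports 1,026/6.07 × 1,000 ≈ $169,028 → $169,000.
LTV cap: 80% × $122,000 = $97,600 → $97,600.
Binding constraint: loan-to-value.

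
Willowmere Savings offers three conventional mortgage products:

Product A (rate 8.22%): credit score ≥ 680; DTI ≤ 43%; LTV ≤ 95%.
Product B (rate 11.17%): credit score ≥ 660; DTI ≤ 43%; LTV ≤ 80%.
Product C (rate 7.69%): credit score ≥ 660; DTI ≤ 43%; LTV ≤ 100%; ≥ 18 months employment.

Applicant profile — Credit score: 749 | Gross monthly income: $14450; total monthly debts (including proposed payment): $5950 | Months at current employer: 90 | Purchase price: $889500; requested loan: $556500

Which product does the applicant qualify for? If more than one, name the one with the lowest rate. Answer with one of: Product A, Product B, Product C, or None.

Product C

DTI = 5,950/14,450 = 41.2%.
LTV = 556,500/889,500 = 62.6%.
Product A: score 749 ≥ 680; DTI 41.2% ≤ 43%; LTV 62.6% ≤ 95% → qualifies.
Product B: score 749 ≥ 660; DTI 41.2% ≤ 43%; LTV 62.6% ≤ 80% → qualifies.
Product C: score 749 ≥ 660; DTI 41.2% ≤ 43%; LTV 62.6% ≤ 100%; employment 90 ≥ 18 mo → qualifies.
Qualifying: Product A, Product B, Product C. Lowest rate is 7.69% → Product C.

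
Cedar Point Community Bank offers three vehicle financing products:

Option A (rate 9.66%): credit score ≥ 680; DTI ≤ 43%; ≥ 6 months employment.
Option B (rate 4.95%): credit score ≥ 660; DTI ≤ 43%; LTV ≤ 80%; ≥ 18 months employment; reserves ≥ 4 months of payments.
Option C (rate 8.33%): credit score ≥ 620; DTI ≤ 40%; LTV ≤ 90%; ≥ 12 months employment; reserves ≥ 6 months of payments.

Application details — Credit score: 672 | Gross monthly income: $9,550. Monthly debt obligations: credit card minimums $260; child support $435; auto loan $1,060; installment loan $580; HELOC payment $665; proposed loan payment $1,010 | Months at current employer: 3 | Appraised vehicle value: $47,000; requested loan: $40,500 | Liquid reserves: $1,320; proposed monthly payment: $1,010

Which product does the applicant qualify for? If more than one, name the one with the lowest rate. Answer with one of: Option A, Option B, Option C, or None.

Total debts = (260 + 435 + 1,060 + 580 + 665 + 1,010) = 4,010; DTI = 4,010/9,550 = 42%.
LTV = 40,500/47,000 = 86.2%.
Reserves = 1,320/1,010 = 1.3 months.
Option A: score 672 < 680; DTI 42% ≤ 43%; employment 3 < 6 mo → does not qualify.
Option B: score 672 ≥ 660; DTI 42% ≤ 43%; LTV 86.2% > 80%; employment 3 < 18 mo; reserves 1.3 < 4 mo → does not qualify.
Option C: score 672 ≥ 620; DTI 42% > 40%; LTV 86.2% ≤ 90%; employment 3 < 12 mo; reserves 1.3 < 6 mo → does not qualify.

None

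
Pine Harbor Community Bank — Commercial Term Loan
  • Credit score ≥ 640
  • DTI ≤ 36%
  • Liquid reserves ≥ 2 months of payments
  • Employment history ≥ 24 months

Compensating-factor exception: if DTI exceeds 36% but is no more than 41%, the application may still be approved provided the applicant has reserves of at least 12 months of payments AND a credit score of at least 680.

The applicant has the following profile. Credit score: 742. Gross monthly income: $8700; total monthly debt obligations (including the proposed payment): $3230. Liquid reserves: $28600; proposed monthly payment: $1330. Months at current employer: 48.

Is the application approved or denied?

Approved

Credit score 742 ≥ 640 (meets base)
DTI = 3,230/8,700 = 37.1% > 36% — standard DTI limit exceeded.
Reserves: 28,600 ÷ 1,330 = 21.5 months (meets 2-month minimum)
Employment 48 ≥ 24 months
37.1% falls in the override range (36%–41%), so the compensating-factor test applies.
Reserves 21.5 ≥ 12 months; credit score 742 ≥ 680.
Both override conditions satisfied; DTI exception granted.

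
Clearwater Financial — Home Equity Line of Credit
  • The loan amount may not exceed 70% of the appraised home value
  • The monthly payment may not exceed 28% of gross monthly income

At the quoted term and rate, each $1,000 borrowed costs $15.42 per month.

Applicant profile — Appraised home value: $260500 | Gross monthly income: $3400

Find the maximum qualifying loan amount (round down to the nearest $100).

Payment cap: 28% × $3,400 = $952/month.
At $15.42 per $1,000, that supports 952/15.42 × 1,000 ≈ $61,738 → $61,700.
LTV cap: 70% × $260,500 = $182,350 → $182,300.
Binding constraint: payment-to-income.

$61,700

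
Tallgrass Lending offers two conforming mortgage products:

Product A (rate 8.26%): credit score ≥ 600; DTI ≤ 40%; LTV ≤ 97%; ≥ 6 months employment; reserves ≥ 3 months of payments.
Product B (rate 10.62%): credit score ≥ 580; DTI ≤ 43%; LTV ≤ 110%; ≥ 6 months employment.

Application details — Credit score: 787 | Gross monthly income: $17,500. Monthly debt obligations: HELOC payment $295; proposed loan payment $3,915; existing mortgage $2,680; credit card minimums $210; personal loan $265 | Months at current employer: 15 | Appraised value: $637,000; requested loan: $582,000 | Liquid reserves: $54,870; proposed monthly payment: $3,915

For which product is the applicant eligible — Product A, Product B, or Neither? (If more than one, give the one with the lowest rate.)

Product B

Total debts = (295 + 3,915 + 2,680 + 210 + 265) = 7,365; DTI = 7,365/17,500 = 42.1%.
LTV = 582,000/637,000 = 91.4%.
Reserves = 54,870/3,915 = 14.0 months.
Product A: score 787 ≥ 600; DTI 42.1% > 40%; LTV 91.4% ≤ 97%; employment 15 ≥ 6 mo; reserves 14.0 ≥ 3 mo → does not qualify.
Product B: score 787 ≥ 580; DTI 42.1% ≤ 43%; LTV 91.4% ≤ 110%; employment 15 ≥ 6 mo → qualifies.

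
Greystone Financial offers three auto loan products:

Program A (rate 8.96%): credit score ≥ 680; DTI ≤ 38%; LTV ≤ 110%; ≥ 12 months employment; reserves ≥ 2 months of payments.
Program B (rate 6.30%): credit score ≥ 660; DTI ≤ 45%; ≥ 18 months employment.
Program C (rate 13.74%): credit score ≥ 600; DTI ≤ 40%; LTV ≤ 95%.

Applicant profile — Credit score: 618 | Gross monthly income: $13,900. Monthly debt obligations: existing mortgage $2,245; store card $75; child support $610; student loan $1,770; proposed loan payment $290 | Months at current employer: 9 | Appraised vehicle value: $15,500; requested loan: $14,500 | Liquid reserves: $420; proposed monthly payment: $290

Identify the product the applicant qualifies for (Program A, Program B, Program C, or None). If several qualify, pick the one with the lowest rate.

Program C

Total debts = (2,245 + 75 + 610 + 1,770 + 290) = 4,990; DTI = 4,990/13,900 = 35.9%.
LTV = 14,500/15,500 = 93.5%.
Reserves = 420/290 = 1.4 months.
Program A: score 618 < 680; DTI 35.9% ≤ 38%; LTV 93.5% ≤ 110%; employment 9 < 12 mo; reserves 1.4 < 2 mo → does not qualify.
Program B: score 618 < 660; DTI 35.9% ≤ 45%; employment 9 < 18 mo → does not qualify.
Program C: score 618 ≥ 600; DTI 35.9% ≤ 40%; LTV 93.5% ≤ 95% → qualifies.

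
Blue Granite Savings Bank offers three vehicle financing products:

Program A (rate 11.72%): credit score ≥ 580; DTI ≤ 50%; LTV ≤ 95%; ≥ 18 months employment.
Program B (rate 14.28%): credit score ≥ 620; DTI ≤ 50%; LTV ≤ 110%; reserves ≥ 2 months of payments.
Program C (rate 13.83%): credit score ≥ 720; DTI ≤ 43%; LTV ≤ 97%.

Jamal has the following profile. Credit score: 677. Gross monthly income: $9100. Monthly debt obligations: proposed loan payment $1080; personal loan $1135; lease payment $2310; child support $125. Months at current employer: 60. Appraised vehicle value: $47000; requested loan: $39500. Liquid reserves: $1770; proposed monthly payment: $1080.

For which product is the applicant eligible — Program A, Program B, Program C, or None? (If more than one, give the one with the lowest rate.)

Total debts = (1,080 + 1,135 + 2,310 + 125) = 4,650; DTI = 4,650/9,100 = 51.1%.
LTV = 39,500/47,000 = 84%.
Reserves = 1,770/1,080 = 1.6 months.
Program A: score 677 ≥ 580; DTI 51.1% > 50%; LTV 84% ≤ 95%; employment 60 ≥ 18 mo → does not qualify.
Program B: score 677 ≥ 620; DTI 51.1% > 50%; LTV 84% ≤ 110%; reserves 1.6 < 2 mo → does not qualify.
Program C: score 677 < 720; DTI 51.1% > 43%; LTV 84% ≤ 97% → does not qualify.

None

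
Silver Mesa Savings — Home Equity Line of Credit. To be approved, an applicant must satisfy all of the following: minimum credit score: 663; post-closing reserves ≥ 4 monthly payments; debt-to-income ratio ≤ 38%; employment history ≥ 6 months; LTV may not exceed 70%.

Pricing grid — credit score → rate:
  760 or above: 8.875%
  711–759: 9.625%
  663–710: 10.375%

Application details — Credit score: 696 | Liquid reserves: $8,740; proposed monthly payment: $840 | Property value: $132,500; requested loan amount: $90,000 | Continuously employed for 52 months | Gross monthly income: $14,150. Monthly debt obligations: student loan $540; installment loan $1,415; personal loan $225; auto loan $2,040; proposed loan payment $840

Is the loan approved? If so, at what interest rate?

Credit score 696 ≥ 663 (meets minimum)
Reserves = 8,740/840 = 10.4 months ≥ 4
Employment 52 ≥ 6 months
Total monthly debts = (540 + 1,415 + 225 + 2,040 + 840) = 5,060. DTI = 5,060/14,150 = 35.8% ≤ 38%
LTV = 90,000/132,500 = 67.9% ≤ 70%
All requirements met. Score 696 falls in the 663–710 tier → 10.375%.

Approved at 10.375%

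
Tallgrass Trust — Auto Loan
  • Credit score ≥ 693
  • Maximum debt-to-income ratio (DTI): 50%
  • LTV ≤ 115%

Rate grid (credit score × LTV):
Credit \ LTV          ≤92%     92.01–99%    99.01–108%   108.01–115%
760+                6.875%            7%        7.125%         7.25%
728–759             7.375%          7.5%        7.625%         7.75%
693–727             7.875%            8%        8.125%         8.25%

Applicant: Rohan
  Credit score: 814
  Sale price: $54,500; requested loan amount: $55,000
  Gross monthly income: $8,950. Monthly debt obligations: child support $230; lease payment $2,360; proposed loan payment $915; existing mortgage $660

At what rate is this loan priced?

7.125%

Credit score 814 ≥ 693; Total monthly debts = (230 + 2,360 + 915 + 660) = 4,165. DTI: 4,165 ÷ 8,950 = 46.5%, within the 50% cap
LTV: 55,000 ÷ 54,500 = 100.9%, within 115% cap
Credit 814 → row 760+; LTV 100.9% → column 99.01–108%. Grid cell → 7.125%.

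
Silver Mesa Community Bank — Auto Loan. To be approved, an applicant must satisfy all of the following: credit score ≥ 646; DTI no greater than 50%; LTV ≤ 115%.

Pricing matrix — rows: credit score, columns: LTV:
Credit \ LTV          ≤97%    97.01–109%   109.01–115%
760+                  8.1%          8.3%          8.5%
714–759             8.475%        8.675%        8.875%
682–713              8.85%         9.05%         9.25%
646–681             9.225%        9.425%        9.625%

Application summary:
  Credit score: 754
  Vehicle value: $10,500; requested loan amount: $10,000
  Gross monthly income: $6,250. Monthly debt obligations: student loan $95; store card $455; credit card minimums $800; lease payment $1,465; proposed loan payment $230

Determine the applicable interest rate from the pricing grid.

8.475%

Credit score 754 ≥ 646; Total monthly debts = (95 + 455 + 800 + 1,465 + 230) = 3,045. Debt-to-income = 3,045/6,250 = 48.7% — meets 50% limit
LTV: 10,000 ÷ 10,500 = 95.2%, within 115% cap
Credit 754 → row 714–759; LTV 95.2% → column ≤97%. Grid cell → 8.475%.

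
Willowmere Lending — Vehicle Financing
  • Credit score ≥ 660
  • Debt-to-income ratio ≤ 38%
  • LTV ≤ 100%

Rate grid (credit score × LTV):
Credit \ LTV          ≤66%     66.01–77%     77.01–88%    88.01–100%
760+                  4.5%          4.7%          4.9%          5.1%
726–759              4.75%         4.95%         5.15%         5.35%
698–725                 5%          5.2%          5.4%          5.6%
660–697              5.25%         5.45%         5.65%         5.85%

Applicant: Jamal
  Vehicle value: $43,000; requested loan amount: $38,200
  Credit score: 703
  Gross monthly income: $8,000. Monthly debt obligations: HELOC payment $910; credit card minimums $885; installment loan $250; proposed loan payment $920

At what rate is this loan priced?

5.6%

Credit score 703 ≥ 660; Total monthly debts = (910 + 885 + 250 + 920) = 2,965. Debt-to-income = 2,965/8,000 = 37.1% — meets 38% limit
Loan-to-value = 38,200/43,000 = 88.8% — pass (100% max)
Row: 703 falls in 698–725. Column: 88.8% falls in 88.01–100%. Rate = 5.6%.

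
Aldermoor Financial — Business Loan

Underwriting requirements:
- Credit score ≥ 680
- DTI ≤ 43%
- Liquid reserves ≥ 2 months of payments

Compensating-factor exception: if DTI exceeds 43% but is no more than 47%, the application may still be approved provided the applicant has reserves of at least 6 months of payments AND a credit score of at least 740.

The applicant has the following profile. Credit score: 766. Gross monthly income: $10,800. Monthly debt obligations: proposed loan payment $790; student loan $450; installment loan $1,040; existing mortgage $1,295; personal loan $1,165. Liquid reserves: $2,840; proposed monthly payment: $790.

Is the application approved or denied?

Denied

Credit score 766 ≥ 680 (meets base)
Total debts = (790 + 450 + 1,040 + 1,295 + 1,165) = 4,740. DTI: 4,740 ÷ 10,800 = 43.9%, over the 43% base limit.
Reserves: 2,840 ÷ 790 = 3.6 months (meets 2-month minimum)
43.9% falls in the override range (43%–47%), so the compensating-factor test applies.
Reserves 3.6 < 6 months; credit score 766 ≥ 740.
Override conditions not both satisfied; exception does not apply.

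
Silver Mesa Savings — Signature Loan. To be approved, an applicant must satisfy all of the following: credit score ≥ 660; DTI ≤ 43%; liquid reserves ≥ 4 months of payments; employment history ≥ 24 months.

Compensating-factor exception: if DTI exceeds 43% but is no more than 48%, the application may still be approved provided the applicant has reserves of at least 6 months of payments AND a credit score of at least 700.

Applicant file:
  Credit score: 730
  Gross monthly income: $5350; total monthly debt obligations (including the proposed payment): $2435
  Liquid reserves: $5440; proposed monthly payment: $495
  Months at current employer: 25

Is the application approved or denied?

Approved

Credit score 730 ≥ 660 (meets base)
DTI: 2,435 ÷ 5,350 = 45.5%, over the 43% base limit.
Liquid reserves cover 5,440/495 = 11.0 months — ≥ 4 required
Employment 25 ≥ 24 months
45.5% falls in the override range (43%–48%), so the compensating-factor test applies.
Override check — reserves: 11.0 mo (ok); score: 730 (ok).
Both compensating conditions met → exception applies.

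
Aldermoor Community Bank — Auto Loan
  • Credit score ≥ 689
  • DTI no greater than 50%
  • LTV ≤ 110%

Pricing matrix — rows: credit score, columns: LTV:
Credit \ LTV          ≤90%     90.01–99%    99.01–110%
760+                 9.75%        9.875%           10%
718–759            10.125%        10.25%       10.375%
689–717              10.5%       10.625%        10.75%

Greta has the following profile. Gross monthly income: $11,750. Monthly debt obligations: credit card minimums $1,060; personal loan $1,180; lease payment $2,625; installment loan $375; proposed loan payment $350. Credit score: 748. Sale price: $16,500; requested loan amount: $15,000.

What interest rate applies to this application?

Credit score 748 ≥ 689; Total monthly debts = (1,060 + 1,180 + 2,625 + 375 + 350) = 5,590. DTI: 5,590 ÷ 11,750 = 47.6%, within the 50% cap
LTV = 15,000/16,500 = 90.9% ≤ 110%
Score 748 is in the 718–759 band; LTV 90.9% is in the 90.01–99% band → 10.25%.

10.25%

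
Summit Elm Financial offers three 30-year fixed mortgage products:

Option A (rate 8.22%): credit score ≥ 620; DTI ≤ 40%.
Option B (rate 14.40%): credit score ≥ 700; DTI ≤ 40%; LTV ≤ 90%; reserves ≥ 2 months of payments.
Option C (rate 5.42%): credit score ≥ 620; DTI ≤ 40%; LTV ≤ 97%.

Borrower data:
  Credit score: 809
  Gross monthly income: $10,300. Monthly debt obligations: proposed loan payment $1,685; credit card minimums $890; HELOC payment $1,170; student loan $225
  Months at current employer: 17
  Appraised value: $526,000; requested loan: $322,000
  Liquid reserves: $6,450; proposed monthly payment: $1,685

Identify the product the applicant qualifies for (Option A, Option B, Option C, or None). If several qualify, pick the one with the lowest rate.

Option C

Total debts = (1,685 + 890 + 1,170 + 225) = 3,970; DTI = 3,970/10,300 = 38.5%.
LTV = 322,000/526,000 = 61.2%.
Reserves = 6,450/1,685 = 3.8 months.
Option A: score 809 ≥ 620; DTI 38.5% ≤ 40% → qualifies.
Option B: score 809 ≥ 700; DTI 38.5% ≤ 40%; LTV 61.2% ≤ 90%; reserves 3.8 ≥ 2 mo → qualifies.
Option C: score 809 ≥ 620; DTI 38.5% ≤ 40%; LTV 61.2% ≤ 97% → qualifies.
Qualifying: Option A, Option B, Option C. Lowest rate is 5.42% → Option C.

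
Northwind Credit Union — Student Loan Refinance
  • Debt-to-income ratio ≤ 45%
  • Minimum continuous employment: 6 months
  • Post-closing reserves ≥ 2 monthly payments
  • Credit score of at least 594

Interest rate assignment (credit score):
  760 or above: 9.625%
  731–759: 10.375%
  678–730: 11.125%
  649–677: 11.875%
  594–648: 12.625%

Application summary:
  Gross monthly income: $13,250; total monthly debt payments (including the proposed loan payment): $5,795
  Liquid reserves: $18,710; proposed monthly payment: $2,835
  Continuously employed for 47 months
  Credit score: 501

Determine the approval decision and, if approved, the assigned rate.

Denied

Credit score 501 < 594 (below minimum)
Liquid reserves cover 18,710/2,835 = 6.6 months — ≥ 2 required
DTI = 5,795/13,250 = 43.7% ≤ 45%
Employment 47 ≥ 6 months
Not all requirements met → denied.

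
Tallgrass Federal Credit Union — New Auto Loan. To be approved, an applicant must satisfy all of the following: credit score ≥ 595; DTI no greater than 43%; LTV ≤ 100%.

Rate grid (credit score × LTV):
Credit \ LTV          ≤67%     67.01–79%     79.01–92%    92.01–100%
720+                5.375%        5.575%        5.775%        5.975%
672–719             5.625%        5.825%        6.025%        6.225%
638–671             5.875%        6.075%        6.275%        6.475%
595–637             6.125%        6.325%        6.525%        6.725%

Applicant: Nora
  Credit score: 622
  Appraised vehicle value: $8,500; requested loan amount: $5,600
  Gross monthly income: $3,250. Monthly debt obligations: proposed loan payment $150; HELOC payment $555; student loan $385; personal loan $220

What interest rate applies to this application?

6.125%

Credit score 622 ≥ 595; Total monthly debts = (150 + 555 + 385 + 220) = 1,310. DTI = 1,310/3,250 = 40.3% ≤ 43%
LTV = 5,600/8,500 = 65.9% ≤ 100%
Score 622 is in the 595–637 band; LTV 65.9% is in the ≤67% band → 6.125%.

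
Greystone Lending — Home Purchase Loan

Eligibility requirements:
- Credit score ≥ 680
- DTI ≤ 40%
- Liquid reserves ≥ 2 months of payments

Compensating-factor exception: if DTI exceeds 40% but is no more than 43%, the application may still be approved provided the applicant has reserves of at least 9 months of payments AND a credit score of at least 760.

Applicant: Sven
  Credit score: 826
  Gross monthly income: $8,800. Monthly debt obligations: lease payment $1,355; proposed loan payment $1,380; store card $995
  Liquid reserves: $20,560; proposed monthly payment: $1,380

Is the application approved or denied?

Approved

Credit score 826 ≥ 680 (meets base)
Total debts = (1,355 + 1,380 + 995) = 3,730. DTI: 3,730 ÷ 8,800 = 42.4%, over the 40% base limit.
Reserves = 20,560/1,380 = 14.9 months ≥ 2
DTI 42.4% is within the 40%–43% exception band; checking compensating factors.
Reserves 14.9 ≥ 9 months; credit score 826 ≥ 760.
Both override conditions satisfied; DTI exception granted.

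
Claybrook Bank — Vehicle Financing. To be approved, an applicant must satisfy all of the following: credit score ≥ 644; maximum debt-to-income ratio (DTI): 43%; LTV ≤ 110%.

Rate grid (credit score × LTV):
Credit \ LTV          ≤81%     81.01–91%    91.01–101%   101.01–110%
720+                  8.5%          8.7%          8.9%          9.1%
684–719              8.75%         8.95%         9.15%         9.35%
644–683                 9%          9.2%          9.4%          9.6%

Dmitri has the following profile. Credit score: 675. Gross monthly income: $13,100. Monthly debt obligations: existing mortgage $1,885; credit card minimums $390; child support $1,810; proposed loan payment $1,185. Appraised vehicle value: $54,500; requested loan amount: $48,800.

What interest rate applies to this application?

9.2%

Credit score 675 ≥ 644; Total monthly debts = (1,885 + 390 + 1,810 + 1,185) = 5,270. Debt-to-income = 5,270/13,100 = 40.2% — meets 43% limit
Loan-to-value = 48,800/54,500 = 89.5% — pass (110% max)
Score 675 is in the 644–683 band; LTV 89.5% is in the 81.01–91% band → 9.2%.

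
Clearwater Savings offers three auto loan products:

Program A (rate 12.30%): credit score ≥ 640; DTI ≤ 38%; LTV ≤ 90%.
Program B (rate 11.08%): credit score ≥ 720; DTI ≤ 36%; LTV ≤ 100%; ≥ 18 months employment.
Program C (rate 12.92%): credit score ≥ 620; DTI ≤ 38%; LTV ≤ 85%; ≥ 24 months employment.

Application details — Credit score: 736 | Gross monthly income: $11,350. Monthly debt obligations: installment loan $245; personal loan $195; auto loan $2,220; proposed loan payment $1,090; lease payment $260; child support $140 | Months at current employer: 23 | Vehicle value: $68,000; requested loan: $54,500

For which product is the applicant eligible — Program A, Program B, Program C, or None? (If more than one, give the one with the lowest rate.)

Program A

Total debts = (245 + 195 + 2,220 + 1,090 + 260 + 140) = 4,150; DTI = 4,150/11,350 = 36.6%.
LTV = 54,500/68,000 = 80.1%.
Program A: score 736 ≥ 640; DTI 36.6% ≤ 38%; LTV 80.1% ≤ 90% → qualifies.
Program B: score 736 ≥ 720; DTI 36.6% > 36%; LTV 80.1% ≤ 100%; employment 23 ≥ 18 mo → does not qualify.
Program C: score 736 ≥ 620; DTI 36.6% ≤ 38%; LTV 80.1% ≤ 85%; employment 23 < 24 mo → does not qualify.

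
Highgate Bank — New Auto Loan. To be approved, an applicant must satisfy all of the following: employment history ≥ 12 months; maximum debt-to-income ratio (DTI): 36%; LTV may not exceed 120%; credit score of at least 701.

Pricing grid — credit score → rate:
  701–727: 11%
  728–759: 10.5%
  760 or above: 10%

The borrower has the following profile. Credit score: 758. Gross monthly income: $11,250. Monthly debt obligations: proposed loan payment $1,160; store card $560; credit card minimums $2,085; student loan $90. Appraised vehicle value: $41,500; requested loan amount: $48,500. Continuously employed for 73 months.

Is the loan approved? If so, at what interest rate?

Credit score 758 ≥ 701 (meets minimum)
Employment 73 ≥ 12 months
Total monthly debts = (1,160 + 560 + 2,085 + 90) = 3,895. DTI: 3,895 ÷ 11,250 = 34.6%, within the 36% cap
LTV: 48,500 ÷ 41,500 = 116.9%, within 120% cap
All requirements met. Score 758 falls in the 728–759 tier → 10.5%.

Approved at 10.5%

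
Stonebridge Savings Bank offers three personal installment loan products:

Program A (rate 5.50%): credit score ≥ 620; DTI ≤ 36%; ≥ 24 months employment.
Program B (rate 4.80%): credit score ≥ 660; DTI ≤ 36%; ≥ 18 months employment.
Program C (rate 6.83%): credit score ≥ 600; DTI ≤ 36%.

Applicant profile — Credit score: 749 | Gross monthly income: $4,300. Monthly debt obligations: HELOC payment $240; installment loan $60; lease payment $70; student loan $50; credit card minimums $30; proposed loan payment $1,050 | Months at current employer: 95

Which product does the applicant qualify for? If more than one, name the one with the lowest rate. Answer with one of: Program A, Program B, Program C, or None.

Program B

Total debts = (240 + 60 + 70 + 50 + 30 + 1,050) = 1,500; DTI = 1,500/4,300 = 34.9%.
Program A: score 749 ≥ 620; DTI 34.9% ≤ 36%; employment 95 ≥ 24 mo → qualifies.
Program B: score 749 ≥ 660; DTI 34.9% ≤ 36%; employment 95 ≥ 18 mo → qualifies.
Program C: score 749 ≥ 600; DTI 34.9% ≤ 36% → qualifies.
Qualifying: Program A, Program B, Program C. Lowest rate is 4.80% → Program B.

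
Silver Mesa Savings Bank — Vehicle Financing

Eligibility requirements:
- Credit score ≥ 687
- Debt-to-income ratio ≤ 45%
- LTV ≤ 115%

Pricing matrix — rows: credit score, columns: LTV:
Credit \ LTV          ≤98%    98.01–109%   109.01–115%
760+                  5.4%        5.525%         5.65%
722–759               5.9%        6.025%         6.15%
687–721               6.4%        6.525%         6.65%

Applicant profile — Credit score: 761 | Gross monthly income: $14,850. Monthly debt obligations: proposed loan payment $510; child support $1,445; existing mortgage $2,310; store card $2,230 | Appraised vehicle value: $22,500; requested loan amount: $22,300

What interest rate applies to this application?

5.525%

Credit score 761 ≥ 687; Total monthly debts = (510 + 1,445 + 2,310 + 2,230) = 6,495. DTI = 6,495/14,850 = 43.7% ≤ 45%
LTV = 22,300/22,500 = 99.1% ≤ 115%
Score 761 is in the 760+ band; LTV 99.1% is in the 98.01–109% band → 5.525%.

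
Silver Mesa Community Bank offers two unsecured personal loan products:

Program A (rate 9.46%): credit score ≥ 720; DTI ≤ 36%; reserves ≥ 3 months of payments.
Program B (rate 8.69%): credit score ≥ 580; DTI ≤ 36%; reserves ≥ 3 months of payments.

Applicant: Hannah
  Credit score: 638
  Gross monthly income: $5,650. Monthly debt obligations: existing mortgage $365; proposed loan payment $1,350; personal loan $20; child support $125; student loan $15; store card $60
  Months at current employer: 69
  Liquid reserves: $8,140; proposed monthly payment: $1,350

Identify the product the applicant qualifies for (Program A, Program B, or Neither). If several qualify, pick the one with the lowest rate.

Total debts = (365 + 1,350 + 20 + 125 + 15 + 60) = 1,935; DTI = 1,935/5,650 = 34.2%.
Reserves = 8,140/1,350 = 6.0 months.
Program A: score 638 < 720; DTI 34.2% ≤ 36%; reserves 6.0 ≥ 3 mo → does not qualify.
Program B: score 638 ≥ 580; DTI 34.2% ≤ 36%; reserves 6.0 ≥ 3 mo → qualifies.

Program B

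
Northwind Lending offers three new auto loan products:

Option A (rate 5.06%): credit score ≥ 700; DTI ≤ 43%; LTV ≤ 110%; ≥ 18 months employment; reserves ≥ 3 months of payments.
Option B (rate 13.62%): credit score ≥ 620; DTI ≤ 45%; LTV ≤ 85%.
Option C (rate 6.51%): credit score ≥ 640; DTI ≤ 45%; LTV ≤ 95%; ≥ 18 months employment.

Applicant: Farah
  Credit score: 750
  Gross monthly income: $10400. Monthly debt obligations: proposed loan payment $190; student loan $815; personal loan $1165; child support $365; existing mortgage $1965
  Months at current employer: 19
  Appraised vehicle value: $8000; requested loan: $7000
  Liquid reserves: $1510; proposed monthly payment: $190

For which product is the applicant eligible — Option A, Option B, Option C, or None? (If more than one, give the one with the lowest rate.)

Total debts = (190 + 815 + 1,165 + 365 + 1,965) = 4,500; DTI = 4,500/10,400 = 43.3%.
LTV = 7,000/8,000 = 87.5%.
Reserves = 1,510/190 = 7.9 months.
Option A: score 750 ≥ 700; DTI 43.3% > 43%; LTV 87.5% ≤ 110%; employment 19 ≥ 18 mo; reserves 7.9 ≥ 3 mo → does not qualify.
Option B: score 750 ≥ 620; DTI 43.3% ≤ 45%; LTV 87.5% > 85% → does not qualify.
Option C: score 750 ≥ 640; DTI 43.3% ≤ 45%; LTV 87.5% ≤ 95%; employment 19 ≥ 18 mo → qualifies.

Option C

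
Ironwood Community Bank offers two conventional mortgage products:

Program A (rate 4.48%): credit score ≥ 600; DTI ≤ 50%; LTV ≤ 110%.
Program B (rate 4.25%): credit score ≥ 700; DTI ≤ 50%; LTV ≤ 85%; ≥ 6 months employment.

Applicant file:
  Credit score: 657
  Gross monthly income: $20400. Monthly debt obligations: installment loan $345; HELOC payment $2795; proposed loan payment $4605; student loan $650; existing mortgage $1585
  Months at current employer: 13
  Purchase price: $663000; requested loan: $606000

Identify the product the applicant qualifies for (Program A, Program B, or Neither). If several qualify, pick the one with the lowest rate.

Program A

Total debts = (345 + 2,795 + 4,605 + 650 + 1,585) = 9,980; DTI = 9,980/20,400 = 48.9%.
LTV = 606,000/663,000 = 91.4%.
Program A: score 657 ≥ 600; DTI 48.9% ≤ 50%; LTV 91.4% ≤ 110% → qualifies.
Program B: score 657 < 700; DTI 48.9% ≤ 50%; LTV 91.4% > 85%; employment 13 ≥ 6 mo → does not qualify.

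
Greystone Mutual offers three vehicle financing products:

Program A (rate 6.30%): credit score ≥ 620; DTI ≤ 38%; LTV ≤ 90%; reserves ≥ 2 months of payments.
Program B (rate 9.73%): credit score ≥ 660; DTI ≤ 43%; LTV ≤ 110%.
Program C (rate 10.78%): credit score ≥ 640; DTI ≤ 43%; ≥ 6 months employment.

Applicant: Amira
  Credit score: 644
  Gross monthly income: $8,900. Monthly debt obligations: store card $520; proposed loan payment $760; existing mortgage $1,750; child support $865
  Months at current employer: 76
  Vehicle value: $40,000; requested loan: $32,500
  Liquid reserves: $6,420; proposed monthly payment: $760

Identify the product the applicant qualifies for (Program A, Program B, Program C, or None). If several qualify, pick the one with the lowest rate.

Total debts = (520 + 760 + 1,750 + 865) = 3,895; DTI = 3,895/8,900 = 43.8%.
LTV = 32,500/40,000 = 81.2%.
Reserves = 6,420/760 = 8.4 months.
Program A: score 644 ≥ 620; DTI 43.8% > 38%; LTV 81.2% ≤ 90%; reserves 8.4 ≥ 2 mo → does not qualify.
Program B: score 644 < 660; DTI 43.8% > 43%; LTV 81.2% ≤ 110% → does not qualify.
Program C: score 644 ≥ 640; DTI 43.8% > 43%; employment 76 ≥ 6 mo → does not qualify.

None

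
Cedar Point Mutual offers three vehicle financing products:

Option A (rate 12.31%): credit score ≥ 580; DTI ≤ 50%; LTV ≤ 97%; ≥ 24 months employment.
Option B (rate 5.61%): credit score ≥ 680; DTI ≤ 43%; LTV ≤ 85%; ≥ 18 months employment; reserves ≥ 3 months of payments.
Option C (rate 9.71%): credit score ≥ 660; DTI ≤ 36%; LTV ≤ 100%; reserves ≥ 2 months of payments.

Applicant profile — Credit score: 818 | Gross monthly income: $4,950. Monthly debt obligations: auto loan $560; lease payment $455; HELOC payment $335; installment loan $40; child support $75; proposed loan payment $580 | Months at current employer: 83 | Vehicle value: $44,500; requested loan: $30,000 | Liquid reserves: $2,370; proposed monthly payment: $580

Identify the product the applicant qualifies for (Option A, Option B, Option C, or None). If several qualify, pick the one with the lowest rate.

Option B

Total debts = (560 + 455 + 335 + 40 + 75 + 580) = 2,045; DTI = 2,045/4,950 = 41.3%.
LTV = 30,000/44,500 = 67.4%.
Reserves = 2,370/580 = 4.1 months.
Option A: score 818 ≥ 580; DTI 41.3% ≤ 50%; LTV 67.4% ≤ 97%; employment 83 ≥ 24 mo → qualifies.
Option B: score 818 ≥ 680; DTI 41.3% ≤ 43%; LTV 67.4% ≤ 85%; employment 83 ≥ 18 mo; reserves 4.1 ≥ 3 mo → qualifies.
Option C: score 818 ≥ 660; DTI 41.3% > 36%; LTV 67.4% ≤ 100%; reserves 4.1 ≥ 2 mo → does not qualify.
Qualifying: Option A, Option B. Lowest rate is 5.61% → Option B.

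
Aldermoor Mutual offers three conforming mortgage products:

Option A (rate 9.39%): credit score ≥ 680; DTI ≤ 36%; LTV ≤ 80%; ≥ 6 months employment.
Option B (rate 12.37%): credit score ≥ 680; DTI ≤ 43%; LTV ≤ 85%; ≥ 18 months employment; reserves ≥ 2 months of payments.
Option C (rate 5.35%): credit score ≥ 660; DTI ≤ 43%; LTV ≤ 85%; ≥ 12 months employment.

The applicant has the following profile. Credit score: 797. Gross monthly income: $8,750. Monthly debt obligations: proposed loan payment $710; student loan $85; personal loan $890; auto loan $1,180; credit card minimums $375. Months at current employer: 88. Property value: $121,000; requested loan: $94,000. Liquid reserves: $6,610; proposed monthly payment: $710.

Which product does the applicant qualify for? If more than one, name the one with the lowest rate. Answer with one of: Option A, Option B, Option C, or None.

Total debts = (710 + 85 + 890 + 1,180 + 375) = 3,240; DTI = 3,240/8,750 = 37%.
LTV = 94,000/121,000 = 77.7%.
Reserves = 6,610/710 = 9.3 months.
Option A: score 797 ≥ 680; DTI 37% > 36%; LTV 77.7% ≤ 80%; employment 88 ≥ 6 mo → does not qualify.
Option B: score 797 ≥ 680; DTI 37% ≤ 43%; LTV 77.7% ≤ 85%; employment 88 ≥ 18 mo; reserves 9.3 ≥ 2 mo → qualifies.
Option C: score 797 ≥ 660; DTI 37% ≤ 43%; LTV 77.7% ≤ 85%; employment 88 ≥ 12 mo → qualifies.
Qualifying: Option B, Option C. Lowest rate is 5.35% → Option C.

Option C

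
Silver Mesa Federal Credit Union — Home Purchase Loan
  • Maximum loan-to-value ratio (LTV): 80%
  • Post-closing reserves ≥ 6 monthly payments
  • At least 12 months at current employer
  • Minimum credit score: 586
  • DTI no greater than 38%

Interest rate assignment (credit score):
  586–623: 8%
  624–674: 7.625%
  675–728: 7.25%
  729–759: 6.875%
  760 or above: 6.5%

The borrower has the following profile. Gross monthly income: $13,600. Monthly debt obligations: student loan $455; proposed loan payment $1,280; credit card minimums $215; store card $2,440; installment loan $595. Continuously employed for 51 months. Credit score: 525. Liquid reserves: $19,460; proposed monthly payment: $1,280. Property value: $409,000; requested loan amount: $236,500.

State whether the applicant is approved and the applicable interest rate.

Credit score 525 < 586 (below minimum)
Loan-to-value = 236,500/409,000 = 57.8% — pass (80% max)
Employment 51 ≥ 12 months
Total monthly debts = (455 + 1,280 + 215 + 2,440 + 595) = 4,985. DTI: 4,985 ÷ 13,600 = 36.7%, within the 38% cap
Reserves: 19,460 ÷ 1,280 = 15.2 months (meets 6-month minimum)
Not all requirements met → denied.

Denied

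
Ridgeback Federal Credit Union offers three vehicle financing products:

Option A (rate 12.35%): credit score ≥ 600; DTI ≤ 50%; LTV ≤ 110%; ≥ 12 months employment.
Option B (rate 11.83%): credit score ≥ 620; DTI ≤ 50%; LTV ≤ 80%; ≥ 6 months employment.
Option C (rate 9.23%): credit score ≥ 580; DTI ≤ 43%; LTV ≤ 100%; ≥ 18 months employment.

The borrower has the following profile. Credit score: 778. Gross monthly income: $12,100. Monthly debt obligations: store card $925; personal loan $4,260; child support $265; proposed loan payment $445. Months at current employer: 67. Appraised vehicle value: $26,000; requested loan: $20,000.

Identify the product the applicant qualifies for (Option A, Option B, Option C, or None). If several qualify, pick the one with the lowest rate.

Total debts = (925 + 4,260 + 265 + 445) = 5,895; DTI = 5,895/12,100 = 48.7%.
LTV = 20,000/26,000 = 76.9%.
Option A: score 778 ≥ 600; DTI 48.7% ≤ 50%; LTV 76.9% ≤ 110%; employment 67 ≥ 12 mo → qualifies.
Option B: score 778 ≥ 620; DTI 48.7% ≤ 50%; LTV 76.9% ≤ 80%; employment 67 ≥ 6 mo → qualifies.
Option C: score 778 ≥ 580; DTI 48.7% > 43%; LTV 76.9% ≤ 100%; employment 67 ≥ 18 mo → does not qualify.
Qualifying: Option A, Option B. Lowest rate is 11.83% → Option B.

Option B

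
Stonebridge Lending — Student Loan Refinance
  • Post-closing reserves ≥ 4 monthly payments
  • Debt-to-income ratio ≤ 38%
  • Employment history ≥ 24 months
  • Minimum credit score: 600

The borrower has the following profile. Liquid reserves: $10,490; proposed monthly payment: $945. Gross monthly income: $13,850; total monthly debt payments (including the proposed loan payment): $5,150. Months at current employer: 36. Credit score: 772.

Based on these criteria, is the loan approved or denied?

Liquid reserves cover 10,490/945 = 11.1 months — ≥ 4 required
DTI: 5,150 ÷ 13,850 = 37.2%, within the 38% cap
Employment 36 ≥ 24 months
Credit score 772 ≥ 600 (meets)
All criteria satisfied.

Approved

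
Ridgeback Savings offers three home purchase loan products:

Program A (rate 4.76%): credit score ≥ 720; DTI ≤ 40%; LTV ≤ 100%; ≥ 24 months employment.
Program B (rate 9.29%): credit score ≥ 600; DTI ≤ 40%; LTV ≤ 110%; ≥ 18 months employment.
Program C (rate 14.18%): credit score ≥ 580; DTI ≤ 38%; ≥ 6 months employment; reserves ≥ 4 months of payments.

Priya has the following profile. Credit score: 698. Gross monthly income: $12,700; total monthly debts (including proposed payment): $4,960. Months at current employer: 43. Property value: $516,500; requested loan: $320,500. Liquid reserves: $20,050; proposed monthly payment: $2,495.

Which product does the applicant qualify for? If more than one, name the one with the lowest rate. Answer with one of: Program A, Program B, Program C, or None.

DTI = 4,960/12,700 = 39.1%.
LTV = 320,500/516,500 = 62.1%.
Reserves = 20,050/2,495 = 8.0 months.
Program A: score 698 < 720; DTI 39.1% ≤ 40%; LTV 62.1% ≤ 100%; employment 43 ≥ 24 mo → does not qualify.
Program B: score 698 ≥ 600; DTI 39.1% ≤ 40%; LTV 62.1% ≤ 110%; employment 43 ≥ 18 mo → qualifies.
Program C: score 698 ≥ 580; DTI 39.1% > 38%; employment 43 ≥ 6 mo; reserves 8.0 ≥ 4 mo → does not qualify.

Program B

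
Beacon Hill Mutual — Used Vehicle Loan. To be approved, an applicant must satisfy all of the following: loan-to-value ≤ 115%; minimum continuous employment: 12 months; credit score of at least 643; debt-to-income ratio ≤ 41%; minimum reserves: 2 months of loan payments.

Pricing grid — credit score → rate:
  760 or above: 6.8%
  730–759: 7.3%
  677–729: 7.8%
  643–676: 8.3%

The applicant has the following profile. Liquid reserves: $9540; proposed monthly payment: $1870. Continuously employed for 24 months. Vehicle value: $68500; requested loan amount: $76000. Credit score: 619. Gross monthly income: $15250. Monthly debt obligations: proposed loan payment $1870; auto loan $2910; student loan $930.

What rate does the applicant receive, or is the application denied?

Denied

Credit score 619 < 643 (below minimum)
Loan-to-value = 76,000/68,500 = 110.9% — pass (115% max)
Employment 24 ≥ 12 months
Reserves = 9,540/1,870 = 5.1 months ≥ 2
Total monthly debts = (1,870 + 2,910 + 930) = 5,710. DTI: 5,710 ÷ 15,250 = 37.4%, within the 41% cap
Not all requirements met → denied.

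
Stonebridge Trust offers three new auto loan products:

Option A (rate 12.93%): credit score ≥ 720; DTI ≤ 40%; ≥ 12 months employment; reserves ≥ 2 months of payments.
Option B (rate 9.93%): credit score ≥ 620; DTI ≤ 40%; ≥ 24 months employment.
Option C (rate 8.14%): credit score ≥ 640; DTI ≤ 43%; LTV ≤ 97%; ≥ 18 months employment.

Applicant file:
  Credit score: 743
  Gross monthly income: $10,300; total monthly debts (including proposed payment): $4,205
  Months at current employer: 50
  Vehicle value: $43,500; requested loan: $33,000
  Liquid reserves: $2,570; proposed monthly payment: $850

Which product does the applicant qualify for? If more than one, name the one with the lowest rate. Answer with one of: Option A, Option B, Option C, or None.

DTI = 4,205/10,300 = 40.8%.
LTV = 33,000/43,500 = 75.9%.
Reserves = 2,570/850 = 3.0 months.
Option A: score 743 ≥ 720; DTI 40.8% > 40%; employment 50 ≥ 12 mo; reserves 3.0 ≥ 2 mo → does not qualify.
Option B: score 743 ≥ 620; DTI 40.8% > 40%; employment 50 ≥ 24 mo → does not qualify.
Option C: score 743 ≥ 640; DTI 40.8% ≤ 43%; LTV 75.9% ≤ 97%; employment 50 ≥ 18 mo → qualifies.

Option C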